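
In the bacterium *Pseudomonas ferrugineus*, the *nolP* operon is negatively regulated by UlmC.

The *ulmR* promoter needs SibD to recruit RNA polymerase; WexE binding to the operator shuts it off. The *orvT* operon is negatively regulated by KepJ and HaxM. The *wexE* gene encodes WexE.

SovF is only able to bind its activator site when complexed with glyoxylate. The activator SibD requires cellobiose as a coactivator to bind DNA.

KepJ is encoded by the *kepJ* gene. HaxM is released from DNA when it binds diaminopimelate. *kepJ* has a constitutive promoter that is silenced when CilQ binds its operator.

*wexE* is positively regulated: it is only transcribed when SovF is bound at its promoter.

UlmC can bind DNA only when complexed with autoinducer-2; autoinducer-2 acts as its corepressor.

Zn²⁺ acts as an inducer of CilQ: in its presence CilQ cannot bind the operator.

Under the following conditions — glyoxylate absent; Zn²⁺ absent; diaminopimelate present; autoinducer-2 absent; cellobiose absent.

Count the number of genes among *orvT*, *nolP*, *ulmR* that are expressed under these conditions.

Zn²⁺ is absent, so CilQ is active.
With repressor CilQ bound, *kepJ* is not transcribed.
So KepJ is not produced.
Diaminopimelate is present, so HaxM is inactive.
With no repressor bound, *orvT* is transcribed.
→ *orvT* is ON.
Autoinducer-2 is absent, so UlmC is inactive.
With no repressor bound, *nolP* is transcribed.
→ *nolP* is ON.
Cellobiose is absent, so SibD is inactive.
Glyoxylate is absent, so SovF is inactive.
Required activator SovF is absent, so *wexE* is not transcribed.
So WexE is not produced.
Required activator SibD is absent, so *ulmR* is not transcribed.
→ *ulmR* is OFF.
2 of the 3 genes are transcribed.

2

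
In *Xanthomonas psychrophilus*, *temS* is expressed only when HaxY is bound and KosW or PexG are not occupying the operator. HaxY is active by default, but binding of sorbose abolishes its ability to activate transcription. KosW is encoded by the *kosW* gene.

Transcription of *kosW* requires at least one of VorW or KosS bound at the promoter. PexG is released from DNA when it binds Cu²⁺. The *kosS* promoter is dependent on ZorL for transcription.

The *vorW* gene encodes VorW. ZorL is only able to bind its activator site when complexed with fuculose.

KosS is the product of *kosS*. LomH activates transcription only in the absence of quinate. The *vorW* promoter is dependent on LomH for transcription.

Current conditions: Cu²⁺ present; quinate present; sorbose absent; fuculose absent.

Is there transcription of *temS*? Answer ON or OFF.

ON

Sorbose is absent, so HaxY is active.
Quinate is present, so LomH is inactive.
Required activator LomH is absent, so *vorW* is not transcribed.
So VorW is not produced.
Fuculose is absent, so ZorL is inactive.
Required activator ZorL is absent, so *kosS* is not transcribed.
So KosS is not produced.
No activator is available at the *kosW* promoter, so *kosW* is not transcribed.
So KosW is not produced.
Cu²⁺ is present, so PexG is inactive.
No repressor is bound and HaxY is active, so *temS* is transcribed.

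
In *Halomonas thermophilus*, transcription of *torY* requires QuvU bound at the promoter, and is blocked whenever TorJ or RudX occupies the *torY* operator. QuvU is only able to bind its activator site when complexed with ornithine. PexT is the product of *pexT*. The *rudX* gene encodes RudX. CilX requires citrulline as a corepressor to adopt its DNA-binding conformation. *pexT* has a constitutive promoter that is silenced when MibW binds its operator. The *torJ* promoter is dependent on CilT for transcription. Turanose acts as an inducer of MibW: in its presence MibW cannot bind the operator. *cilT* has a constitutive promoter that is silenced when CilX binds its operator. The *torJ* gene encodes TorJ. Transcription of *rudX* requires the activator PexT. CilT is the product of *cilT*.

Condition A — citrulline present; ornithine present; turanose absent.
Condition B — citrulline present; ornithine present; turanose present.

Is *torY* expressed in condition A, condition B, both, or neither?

A only

Condition A:
Citrulline is present, so CilX is active.
With repressor CilX bound, *cilT* is not transcribed.
So CilT is not produced.
Required activator CilT is absent, so *torJ* is not transcribed.
So TorJ is not produced.
Ornithine is present, so QuvU is active.
Turanose is absent, so MibW is active.
With repressor MibW bound, *pexT* is not transcribed.
So PexT is not produced.
Required activator PexT is absent, so *rudX* is not transcribed.
So RudX is not produced.
No repressor is bound and QuvU is active, so *torY* is transcribed.
→ *torY* is ON in A.
Condition B:
Citrulline is present, so CilX is active.
With repressor CilX bound, *cilT* is not transcribed.
So CilT is not produced.
Required activator CilT is absent, so *torJ* is not transcribed.
So TorJ is not produced.
Ornithine is present, so QuvU is active.
Turanose is present, so MibW is inactive.
With no repressor bound, *pexT* is transcribed.
So PexT is produced and active.
No repressor is bound and PexT is active, so *rudX* is transcribed.
So RudX is produced and active.
With repressor RudX bound, *torY* is not transcribed.
→ *torY* is OFF in B.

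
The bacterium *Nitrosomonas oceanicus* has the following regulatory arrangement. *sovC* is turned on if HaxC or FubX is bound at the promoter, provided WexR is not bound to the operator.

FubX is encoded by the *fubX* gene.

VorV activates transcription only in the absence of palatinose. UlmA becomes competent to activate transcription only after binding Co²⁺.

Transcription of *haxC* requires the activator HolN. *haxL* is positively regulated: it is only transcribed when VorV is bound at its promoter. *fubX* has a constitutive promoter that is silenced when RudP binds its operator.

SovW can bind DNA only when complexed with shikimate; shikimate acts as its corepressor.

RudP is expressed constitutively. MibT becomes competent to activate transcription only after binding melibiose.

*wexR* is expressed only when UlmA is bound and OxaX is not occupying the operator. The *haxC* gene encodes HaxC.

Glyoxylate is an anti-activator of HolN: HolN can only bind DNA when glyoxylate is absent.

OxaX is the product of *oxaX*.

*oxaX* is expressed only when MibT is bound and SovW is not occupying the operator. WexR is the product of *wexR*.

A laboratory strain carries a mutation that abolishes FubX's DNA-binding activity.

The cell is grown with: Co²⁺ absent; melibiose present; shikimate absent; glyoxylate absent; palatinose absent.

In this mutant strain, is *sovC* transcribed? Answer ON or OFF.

ON

Glyoxylate is absent, so HolN is active.
No repressor is bound and HolN is active, so *haxC* is transcribed.
So HaxC is produced and active.
FubX is non-functional in this strain, so it has no effect.
Melibiose is present, so MibT is active.
Shikimate is absent, so SovW is inactive.
No repressor is bound and MibT is active, so *oxaX* is transcribed.
So OxaX is produced and active.
Co²⁺ is absent, so UlmA is inactive.
With repressor OxaX bound, *wexR* is not transcribed.
So WexR is not produced.
Activator HaxC is present, so *sovC* is transcribed.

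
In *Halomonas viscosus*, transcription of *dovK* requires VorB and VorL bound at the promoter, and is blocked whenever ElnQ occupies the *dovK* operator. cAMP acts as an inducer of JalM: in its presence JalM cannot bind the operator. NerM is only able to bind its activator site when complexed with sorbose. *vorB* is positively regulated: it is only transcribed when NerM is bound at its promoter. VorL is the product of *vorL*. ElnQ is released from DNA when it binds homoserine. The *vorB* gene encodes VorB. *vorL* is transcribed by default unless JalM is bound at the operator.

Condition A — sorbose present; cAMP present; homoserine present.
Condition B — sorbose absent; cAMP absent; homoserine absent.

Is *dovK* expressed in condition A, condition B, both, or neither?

A only

Condition A:
Sorbose is present, so NerM is active.
No repressor is bound and NerM is active, so *vorB* is transcribed.
So VorB is produced and active.
cAMP is present, so JalM is inactive.
With no repressor bound, *vorL* is transcribed.
So VorL is produced and active.
Homoserine is present, so ElnQ is inactive.
No repressor is bound and VorB and VorL are active, so *dovK* is transcribed.
→ *dovK* is ON in A.
Condition B:
Sorbose is absent, so NerM is inactive.
Required activator NerM is absent, so *vorB* is not transcribed.
So VorB is not produced.
cAMP is absent, so JalM is active.
With repressor JalM bound, *vorL* is not transcribed.
So VorL is not produced.
Homoserine is absent, so ElnQ is active.
With repressor ElnQ bound, *dovK* is not transcribed.
→ *dovK* is OFF in B.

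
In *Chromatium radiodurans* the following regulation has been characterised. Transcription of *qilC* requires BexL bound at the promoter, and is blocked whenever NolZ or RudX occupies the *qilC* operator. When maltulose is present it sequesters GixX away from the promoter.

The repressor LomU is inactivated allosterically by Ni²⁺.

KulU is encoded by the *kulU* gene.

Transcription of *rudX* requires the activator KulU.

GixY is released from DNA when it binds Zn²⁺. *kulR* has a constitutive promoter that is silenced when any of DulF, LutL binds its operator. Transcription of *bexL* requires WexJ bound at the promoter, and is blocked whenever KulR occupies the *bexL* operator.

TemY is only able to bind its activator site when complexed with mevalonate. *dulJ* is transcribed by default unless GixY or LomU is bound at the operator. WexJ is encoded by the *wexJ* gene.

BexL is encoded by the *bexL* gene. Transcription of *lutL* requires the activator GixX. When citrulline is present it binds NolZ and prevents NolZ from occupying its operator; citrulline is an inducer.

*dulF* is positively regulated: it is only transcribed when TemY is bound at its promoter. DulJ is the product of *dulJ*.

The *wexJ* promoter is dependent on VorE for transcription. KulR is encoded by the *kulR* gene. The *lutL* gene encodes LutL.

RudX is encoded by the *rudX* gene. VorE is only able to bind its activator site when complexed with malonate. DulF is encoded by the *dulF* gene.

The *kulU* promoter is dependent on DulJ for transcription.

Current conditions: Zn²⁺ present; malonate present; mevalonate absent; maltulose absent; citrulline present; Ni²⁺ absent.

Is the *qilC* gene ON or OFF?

Mevalonate is absent, so TemY is inactive.
Required activator TemY is absent, so *dulF* is not transcribed.
So DulF is not produced.
Maltulose is absent, so GixX is active.
No repressor is bound and GixX is active, so *lutL* is transcribed.
So LutL is produced and active.
With repressor LutL bound, *kulR* is not transcribed.
So KulR is not produced.
Malonate is present, so VorE is active.
No repressor is bound and VorE is active, so *wexJ* is transcribed.
So WexJ is produced and active.
No repressor is bound and WexJ is active, so *bexL* is transcribed.
So BexL is produced and active.
Citrulline is present, so NolZ is inactive.
Zn²⁺ is present, so GixY is inactive.
Ni²⁺ is absent, so LomU is active.
With repressor LomU bound, *dulJ* is not transcribed.
So DulJ is not produced.
Required activator DulJ is absent, so *kulU* is not transcribed.
So KulU is not produced.
Required activator KulU is absent, so *rudX* is not transcribed.
So RudX is not produced.
No repressor is bound and BexL is active, so *qilC* is transcribed.

ON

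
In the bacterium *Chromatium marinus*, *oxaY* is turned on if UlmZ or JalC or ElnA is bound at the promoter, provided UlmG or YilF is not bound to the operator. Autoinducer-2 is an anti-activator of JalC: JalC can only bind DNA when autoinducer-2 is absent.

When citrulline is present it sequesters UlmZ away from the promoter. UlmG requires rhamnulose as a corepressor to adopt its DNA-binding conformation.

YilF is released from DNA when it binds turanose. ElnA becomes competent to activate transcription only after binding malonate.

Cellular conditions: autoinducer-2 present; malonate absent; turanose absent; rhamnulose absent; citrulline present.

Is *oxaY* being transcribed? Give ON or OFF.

Citrulline is present, so UlmZ is inactive.
Rhamnulose is absent, so UlmG is inactive.
Autoinducer-2 is present, so JalC is inactive.
Turanose is absent, so YilF is active.
Malonate is absent, so ElnA is inactive.
With repressor YilF bound, *oxaY* is not transcribed.

OFF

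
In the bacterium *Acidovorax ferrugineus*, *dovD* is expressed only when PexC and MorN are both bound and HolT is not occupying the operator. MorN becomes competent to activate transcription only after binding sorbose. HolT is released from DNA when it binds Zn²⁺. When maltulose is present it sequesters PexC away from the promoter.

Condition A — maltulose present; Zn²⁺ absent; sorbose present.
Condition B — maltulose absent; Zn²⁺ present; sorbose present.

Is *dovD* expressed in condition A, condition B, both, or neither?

B only

Condition A:
Maltulose is present, so PexC is inactive.
Zn²⁺ is absent, so HolT is active.
Sorbose is present, so MorN is active.
With repressor HolT bound, *dovD* is not transcribed.
→ *dovD* is OFF in A.
Condition B:
Maltulose is absent, so PexC is active.
Zn²⁺ is present, so HolT is inactive.
Sorbose is present, so MorN is active.
No repressor is bound and PexC and MorN are active, so *dovD* is transcribed.
→ *dovD* is ON in B.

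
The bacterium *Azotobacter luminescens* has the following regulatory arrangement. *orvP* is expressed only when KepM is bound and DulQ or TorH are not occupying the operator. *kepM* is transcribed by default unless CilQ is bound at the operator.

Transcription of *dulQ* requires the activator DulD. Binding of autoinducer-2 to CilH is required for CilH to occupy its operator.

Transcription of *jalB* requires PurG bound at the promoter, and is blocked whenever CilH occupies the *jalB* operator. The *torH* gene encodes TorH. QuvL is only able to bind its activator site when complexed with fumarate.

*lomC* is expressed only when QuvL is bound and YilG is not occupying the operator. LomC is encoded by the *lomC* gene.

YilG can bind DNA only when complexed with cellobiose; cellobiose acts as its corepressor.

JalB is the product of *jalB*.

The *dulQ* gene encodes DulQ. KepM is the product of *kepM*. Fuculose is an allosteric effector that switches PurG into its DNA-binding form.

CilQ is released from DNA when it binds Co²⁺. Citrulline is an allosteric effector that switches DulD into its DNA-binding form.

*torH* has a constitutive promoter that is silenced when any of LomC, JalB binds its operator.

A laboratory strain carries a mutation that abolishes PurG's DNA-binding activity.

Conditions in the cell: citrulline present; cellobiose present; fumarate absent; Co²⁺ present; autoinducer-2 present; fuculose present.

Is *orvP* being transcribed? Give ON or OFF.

Co²⁺ is present, so CilQ is inactive.
With no repressor bound, *kepM* is transcribed.
So KepM is produced and active.
Citrulline is present, so DulD is active.
No repressor is bound and DulD is active, so *dulQ* is transcribed.
So DulQ is produced and active.
Cellobiose is present, so YilG is active.
Fumarate is absent, so QuvL is inactive.
With repressor YilG bound, *lomC* is not transcribed.
So LomC is not produced.
PurG is non-functional in this strain, so it has no effect.
Autoinducer-2 is present, so CilH is active.
With repressor CilH bound, *jalB* is not transcribed.
So JalB is not produced.
With no repressor bound, *torH* is transcribed.
So TorH is produced and active.
With repressor DulQ bound, *orvP* is not transcribed.

OFF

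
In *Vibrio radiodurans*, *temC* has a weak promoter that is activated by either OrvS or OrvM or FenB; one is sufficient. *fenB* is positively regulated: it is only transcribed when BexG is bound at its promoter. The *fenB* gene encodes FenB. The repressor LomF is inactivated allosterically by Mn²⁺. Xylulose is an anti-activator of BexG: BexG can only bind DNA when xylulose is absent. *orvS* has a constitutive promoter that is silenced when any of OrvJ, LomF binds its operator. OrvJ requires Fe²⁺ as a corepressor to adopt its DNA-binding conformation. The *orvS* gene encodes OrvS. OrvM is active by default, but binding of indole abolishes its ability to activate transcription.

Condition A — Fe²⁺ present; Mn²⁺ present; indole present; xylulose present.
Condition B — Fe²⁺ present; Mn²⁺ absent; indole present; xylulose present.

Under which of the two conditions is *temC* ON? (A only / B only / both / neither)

Condition A:
Fe²⁺ is present, so OrvJ is active.
Mn²⁺ is present, so LomF is inactive.
With repressor OrvJ bound, *orvS* is not transcribed.
So OrvS is not produced.
Indole is present, so OrvM is inactive.
Xylulose is present, so BexG is inactive.
Required activator BexG is absent, so *fenB* is not transcribed.
So FenB is not produced.
No activator is available at the *temC* promoter, so *temC* is not transcribed.
→ *temC* is OFF in A.
Condition B:
Fe²⁺ is present, so OrvJ is active.
Mn²⁺ is absent, so LomF is active.
With repressor OrvJ bound, *orvS* is not transcribed.
So OrvS is not produced.
Indole is present, so OrvM is inactive.
Xylulose is present, so BexG is inactive.
Required activator BexG is absent, so *fenB* is not transcribed.
So FenB is not produced.
No activator is available at the *temC* promoter, so *temC* is not transcribed.
→ *temC* is OFF in B.

neither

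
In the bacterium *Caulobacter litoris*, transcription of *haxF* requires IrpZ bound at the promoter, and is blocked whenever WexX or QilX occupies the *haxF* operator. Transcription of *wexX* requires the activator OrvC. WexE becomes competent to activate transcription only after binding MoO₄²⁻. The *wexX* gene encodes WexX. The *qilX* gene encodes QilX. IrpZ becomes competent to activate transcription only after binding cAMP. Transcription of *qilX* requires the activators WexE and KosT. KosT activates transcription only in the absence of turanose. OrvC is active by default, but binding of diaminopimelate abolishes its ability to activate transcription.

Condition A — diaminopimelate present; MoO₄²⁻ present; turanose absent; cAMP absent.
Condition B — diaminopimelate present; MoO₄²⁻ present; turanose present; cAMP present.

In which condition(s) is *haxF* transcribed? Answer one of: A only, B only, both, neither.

Condition A:
Diaminopimelate is present, so OrvC is inactive.
Required activator OrvC is absent, so *wexX* is not transcribed.
So WexX is not produced.
MoO₄²⁻ is present, so WexE is active.
Turanose is absent, so KosT is active.
No repressor is bound and WexE and KosT are active, so *qilX* is transcribed.
So QilX is produced and active.
cAMP is absent, so IrpZ is inactive.
With repressor QilX bound, *haxF* is not transcribed.
→ *haxF* is OFF in A.
Condition B:
Diaminopimelate is present, so OrvC is inactive.
Required activator OrvC is absent, so *wexX* is not transcribed.
So WexX is not produced.
MoO₄²⁻ is present, so WexE is active.
Turanose is present, so KosT is inactive.
Required activator KosT is absent, so *qilX* is not transcribed.
So QilX is not produced.
cAMP is present, so IrpZ is active.
No repressor is bound and IrpZ is active, so *haxF* is transcribed.
→ *haxF* is ON in B.

B only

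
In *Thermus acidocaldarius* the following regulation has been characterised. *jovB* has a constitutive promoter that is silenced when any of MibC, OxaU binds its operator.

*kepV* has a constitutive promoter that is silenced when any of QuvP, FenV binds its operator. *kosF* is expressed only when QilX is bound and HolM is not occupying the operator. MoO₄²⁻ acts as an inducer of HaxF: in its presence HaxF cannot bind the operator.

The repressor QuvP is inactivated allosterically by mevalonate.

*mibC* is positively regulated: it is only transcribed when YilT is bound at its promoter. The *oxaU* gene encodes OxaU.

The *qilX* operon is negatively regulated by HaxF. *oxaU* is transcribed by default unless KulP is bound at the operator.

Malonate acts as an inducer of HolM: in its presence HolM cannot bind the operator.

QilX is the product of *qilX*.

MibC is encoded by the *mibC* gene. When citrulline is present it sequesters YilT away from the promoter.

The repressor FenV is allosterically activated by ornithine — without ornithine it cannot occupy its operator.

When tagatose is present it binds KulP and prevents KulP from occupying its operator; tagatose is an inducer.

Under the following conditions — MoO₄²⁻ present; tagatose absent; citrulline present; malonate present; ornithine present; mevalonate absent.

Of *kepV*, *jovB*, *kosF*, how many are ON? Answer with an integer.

2

Mevalonate is absent, so QuvP is active.
Ornithine is present, so FenV is active.
With repressor QuvP bound, *kepV* is not transcribed.
→ *kepV* is OFF.
Citrulline is present, so YilT is inactive.
Required activator YilT is absent, so *mibC* is not transcribed.
So MibC is not produced.
Tagatose is absent, so KulP is active.
With repressor KulP bound, *oxaU* is not transcribed.
So OxaU is not produced.
With no repressor bound, *jovB* is transcribed.
→ *jovB* is ON.
Malonate is present, so HolM is inactive.
MoO₄²⁻ is present, so HaxF is inactive.
With no repressor bound, *qilX* is transcribed.
So QilX is produced and active.
No repressor is bound and QilX is active, so *kosF* is transcribed.
→ *kosF* is ON.
2 of the 3 genes are transcribed.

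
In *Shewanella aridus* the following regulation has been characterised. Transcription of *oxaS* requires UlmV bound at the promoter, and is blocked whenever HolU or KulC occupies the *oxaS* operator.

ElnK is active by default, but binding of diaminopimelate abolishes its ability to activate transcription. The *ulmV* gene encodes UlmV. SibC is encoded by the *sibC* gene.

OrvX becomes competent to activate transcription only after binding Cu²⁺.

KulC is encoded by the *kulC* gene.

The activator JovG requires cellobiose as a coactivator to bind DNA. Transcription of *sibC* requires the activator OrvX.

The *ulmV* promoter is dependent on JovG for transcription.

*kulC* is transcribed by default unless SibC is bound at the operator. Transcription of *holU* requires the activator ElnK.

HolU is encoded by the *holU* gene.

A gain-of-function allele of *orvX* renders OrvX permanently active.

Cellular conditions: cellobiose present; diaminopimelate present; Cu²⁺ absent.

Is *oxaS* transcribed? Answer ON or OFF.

ON

Diaminopimelate is present, so ElnK is inactive.
Required activator ElnK is absent, so *holU* is not transcribed.
So HolU is not produced.
Cellobiose is present, so JovG is active.
No repressor is bound and JovG is active, so *ulmV* is transcribed.
So UlmV is produced and active.
OrvX is constitutively active in this strain.
No repressor is bound and OrvX is active, so *sibC* is transcribed.
So SibC is produced and active.
With repressor SibC bound, *kulC* is not transcribed.
So KulC is not produced.
No repressor is bound and UlmV is active, so *oxaS* is transcribed.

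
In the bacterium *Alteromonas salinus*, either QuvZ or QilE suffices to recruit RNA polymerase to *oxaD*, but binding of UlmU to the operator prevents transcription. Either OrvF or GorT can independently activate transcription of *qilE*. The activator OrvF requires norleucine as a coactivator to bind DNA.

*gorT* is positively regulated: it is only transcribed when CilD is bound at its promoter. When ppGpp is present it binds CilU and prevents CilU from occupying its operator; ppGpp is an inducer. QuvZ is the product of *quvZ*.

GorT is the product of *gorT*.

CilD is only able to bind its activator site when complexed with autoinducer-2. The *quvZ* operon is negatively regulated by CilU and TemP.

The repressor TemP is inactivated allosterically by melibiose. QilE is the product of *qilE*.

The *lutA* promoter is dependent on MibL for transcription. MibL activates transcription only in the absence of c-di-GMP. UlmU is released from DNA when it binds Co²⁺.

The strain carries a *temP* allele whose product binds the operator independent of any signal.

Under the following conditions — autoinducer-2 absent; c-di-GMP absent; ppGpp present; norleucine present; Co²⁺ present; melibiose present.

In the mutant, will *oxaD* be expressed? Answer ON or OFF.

ppGpp is present, so CilU is inactive.
TemP is constitutively active in this strain.
With repressor TemP bound, *quvZ* is not transcribed.
So QuvZ is not produced.
Co²⁺ is present, so UlmU is inactive.
Norleucine is present, so OrvF is active.
Autoinducer-2 is absent, so CilD is inactive.
Required activator CilD is absent, so *gorT* is not transcribed.
So GorT is not produced.
Activator OrvF is present, so *qilE* is transcribed.
So QilE is produced and active.
Activator QilE is present, so *oxaD* is transcribed.

ON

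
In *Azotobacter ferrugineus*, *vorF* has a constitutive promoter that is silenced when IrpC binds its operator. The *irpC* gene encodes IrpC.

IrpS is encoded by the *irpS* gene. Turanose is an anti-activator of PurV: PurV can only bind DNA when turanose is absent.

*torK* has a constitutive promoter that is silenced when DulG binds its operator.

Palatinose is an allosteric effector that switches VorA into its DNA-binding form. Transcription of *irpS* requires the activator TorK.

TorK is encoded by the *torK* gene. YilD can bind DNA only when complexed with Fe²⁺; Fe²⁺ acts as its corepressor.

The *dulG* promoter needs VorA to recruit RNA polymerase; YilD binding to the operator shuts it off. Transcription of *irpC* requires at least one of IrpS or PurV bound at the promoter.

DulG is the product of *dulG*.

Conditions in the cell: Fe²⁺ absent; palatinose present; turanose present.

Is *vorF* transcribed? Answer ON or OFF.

Fe²⁺ is absent, so YilD is inactive.
Palatinose is present, so VorA is active.
No repressor is bound and VorA is active, so *dulG* is transcribed.
So DulG is produced and active.
With repressor DulG bound, *torK* is not transcribed.
So TorK is not produced.
Required activator TorK is absent, so *irpS* is not transcribed.
So IrpS is not produced.
Turanose is present, so PurV is inactive.
No activator is available at the *irpC* promoter, so *irpC* is not transcribed.
So IrpC is not produced.
With no repressor bound, *vorF* is transcribed.

ON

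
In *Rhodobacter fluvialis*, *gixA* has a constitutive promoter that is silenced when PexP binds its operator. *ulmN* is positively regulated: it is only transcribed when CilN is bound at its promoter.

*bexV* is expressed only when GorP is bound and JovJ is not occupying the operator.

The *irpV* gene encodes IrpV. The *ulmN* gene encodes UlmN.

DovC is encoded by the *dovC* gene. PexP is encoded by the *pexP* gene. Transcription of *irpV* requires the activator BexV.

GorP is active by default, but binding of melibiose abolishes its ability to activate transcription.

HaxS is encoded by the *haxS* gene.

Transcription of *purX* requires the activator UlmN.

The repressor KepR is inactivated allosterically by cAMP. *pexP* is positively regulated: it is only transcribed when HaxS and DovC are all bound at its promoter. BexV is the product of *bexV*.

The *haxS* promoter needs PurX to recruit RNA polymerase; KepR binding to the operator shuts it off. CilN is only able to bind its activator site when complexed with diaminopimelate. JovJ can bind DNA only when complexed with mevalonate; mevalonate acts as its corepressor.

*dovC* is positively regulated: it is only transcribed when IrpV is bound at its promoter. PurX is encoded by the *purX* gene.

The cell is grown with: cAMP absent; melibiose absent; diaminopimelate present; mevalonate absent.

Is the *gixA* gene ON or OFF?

ON

Diaminopimelate is present, so CilN is active.
No repressor is bound and CilN is active, so *ulmN* is transcribed.
So UlmN is produced and active.
No repressor is bound and UlmN is active, so *purX* is transcribed.
So PurX is produced and active.
cAMP is absent, so KepR is active.
With repressor KepR bound, *haxS* is not transcribed.
So HaxS is not produced.
Melibiose is absent, so GorP is active.
Mevalonate is absent, so JovJ is inactive.
No repressor is bound and GorP is active, so *bexV* is transcribed.
So BexV is produced and active.
No repressor is bound and BexV is active, so *irpV* is transcribed.
So IrpV is produced and active.
No repressor is bound and IrpV is active, so *dovC* is transcribed.
So DovC is produced and active.
Required activator HaxS is absent, so *pexP* is not transcribed.
So PexP is not produced.
With no repressor bound, *gixA* is transcribed.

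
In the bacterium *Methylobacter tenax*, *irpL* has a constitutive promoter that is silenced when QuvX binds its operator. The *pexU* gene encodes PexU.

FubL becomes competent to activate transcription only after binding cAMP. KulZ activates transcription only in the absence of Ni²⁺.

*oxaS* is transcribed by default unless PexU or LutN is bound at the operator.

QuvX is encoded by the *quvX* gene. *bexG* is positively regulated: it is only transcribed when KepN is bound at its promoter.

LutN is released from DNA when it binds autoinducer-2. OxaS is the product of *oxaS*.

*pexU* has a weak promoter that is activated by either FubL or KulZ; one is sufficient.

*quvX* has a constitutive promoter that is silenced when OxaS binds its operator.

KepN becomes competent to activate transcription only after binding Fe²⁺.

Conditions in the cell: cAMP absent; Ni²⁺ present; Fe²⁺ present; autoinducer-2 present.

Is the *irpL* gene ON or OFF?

cAMP is absent, so FubL is inactive.
Ni²⁺ is present, so KulZ is inactive.
No activator is available at the *pexU* promoter, so *pexU* is not transcribed.
So PexU is not produced.
Autoinducer-2 is present, so LutN is inactive.
With no repressor bound, *oxaS* is transcribed.
So OxaS is produced and active.
With repressor OxaS bound, *quvX* is not transcribed.
So QuvX is not produced.
With no repressor bound, *irpL* is transcribed.

ON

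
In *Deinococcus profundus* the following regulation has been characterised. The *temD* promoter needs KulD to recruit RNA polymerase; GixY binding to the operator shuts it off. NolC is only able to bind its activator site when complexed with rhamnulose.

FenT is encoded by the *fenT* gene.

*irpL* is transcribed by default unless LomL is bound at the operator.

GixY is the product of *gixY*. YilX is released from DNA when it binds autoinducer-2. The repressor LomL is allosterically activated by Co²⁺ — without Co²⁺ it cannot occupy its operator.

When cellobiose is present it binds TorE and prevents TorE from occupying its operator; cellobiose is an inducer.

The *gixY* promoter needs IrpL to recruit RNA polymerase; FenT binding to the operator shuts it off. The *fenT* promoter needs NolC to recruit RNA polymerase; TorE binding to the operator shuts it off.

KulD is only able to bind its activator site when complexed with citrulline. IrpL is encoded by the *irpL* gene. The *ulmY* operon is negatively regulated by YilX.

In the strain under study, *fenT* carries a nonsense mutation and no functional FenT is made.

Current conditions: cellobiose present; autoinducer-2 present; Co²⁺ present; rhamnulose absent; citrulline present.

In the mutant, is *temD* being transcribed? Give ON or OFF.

Co²⁺ is present, so LomL is active.
With repressor LomL bound, *irpL* is not transcribed.
So IrpL is not produced.
FenT is non-functional in this strain, so it has no effect.
Required activator IrpL is absent, so *gixY* is not transcribed.
So GixY is not produced.
Citrulline is present, so KulD is active.
No repressor is bound and KulD is active, so *temD* is transcribed.

ON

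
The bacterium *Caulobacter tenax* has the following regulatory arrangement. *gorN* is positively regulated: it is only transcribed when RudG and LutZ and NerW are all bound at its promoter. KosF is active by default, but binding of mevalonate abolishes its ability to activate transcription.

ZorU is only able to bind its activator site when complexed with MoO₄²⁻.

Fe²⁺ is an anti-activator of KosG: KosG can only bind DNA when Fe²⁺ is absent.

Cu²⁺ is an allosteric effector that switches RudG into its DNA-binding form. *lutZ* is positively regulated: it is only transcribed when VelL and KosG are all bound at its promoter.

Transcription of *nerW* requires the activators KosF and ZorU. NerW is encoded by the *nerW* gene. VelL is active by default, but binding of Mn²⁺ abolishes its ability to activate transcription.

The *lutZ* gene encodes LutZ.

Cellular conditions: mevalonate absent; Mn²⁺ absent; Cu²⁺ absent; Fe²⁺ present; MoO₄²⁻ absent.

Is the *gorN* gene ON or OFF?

OFF

Cu²⁺ is absent, so RudG is inactive.
Mn²⁺ is absent, so VelL is active.
Fe²⁺ is present, so KosG is inactive.
Required activator KosG is absent, so *lutZ* is not transcribed.
So LutZ is not produced.
Mevalonate is absent, so KosF is active.
MoO₄²⁻ is absent, so ZorU is inactive.
Required activator ZorU is absent, so *nerW* is not transcribed.
So NerW is not produced.
Required activator RudG is absent, so *gorN* is not transcribed.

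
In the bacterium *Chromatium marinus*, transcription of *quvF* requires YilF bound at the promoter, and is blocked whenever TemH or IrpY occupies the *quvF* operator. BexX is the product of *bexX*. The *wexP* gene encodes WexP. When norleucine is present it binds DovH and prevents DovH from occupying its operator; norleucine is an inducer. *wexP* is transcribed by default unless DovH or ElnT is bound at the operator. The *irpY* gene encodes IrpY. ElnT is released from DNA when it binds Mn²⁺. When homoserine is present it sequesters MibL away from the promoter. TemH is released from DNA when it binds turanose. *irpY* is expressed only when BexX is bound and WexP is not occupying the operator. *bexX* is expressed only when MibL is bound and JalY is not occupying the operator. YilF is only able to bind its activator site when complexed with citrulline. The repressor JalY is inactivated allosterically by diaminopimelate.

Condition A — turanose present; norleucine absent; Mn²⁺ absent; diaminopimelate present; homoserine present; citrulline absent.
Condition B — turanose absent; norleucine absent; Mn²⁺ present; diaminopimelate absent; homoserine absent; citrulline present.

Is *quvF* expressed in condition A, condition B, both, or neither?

Condition A:
Turanose is present, so TemH is inactive.
Norleucine is absent, so DovH is active.
Mn²⁺ is absent, so ElnT is active.
With repressor DovH bound, *wexP* is not transcribed.
So WexP is not produced.
Diaminopimelate is present, so JalY is inactive.
Homoserine is present, so MibL is inactive.
Required activator MibL is absent, so *bexX* is not transcribed.
So BexX is not produced.
Required activator BexX is absent, so *irpY* is not transcribed.
So IrpY is not produced.
Citrulline is absent, so YilF is inactive.
Required activator YilF is absent, so *quvF* is not transcribed.
→ *quvF* is OFF in A.
Condition B:
Turanose is absent, so TemH is active.
Norleucine is absent, so DovH is active.
Mn²⁺ is present, so ElnT is inactive.
With repressor DovH bound, *wexP* is not transcribed.
So WexP is not produced.
Diaminopimelate is absent, so JalY is active.
Homoserine is absent, so MibL is active.
With repressor JalY bound, *bexX* is not transcribed.
So BexX is not produced.
Required activator BexX is absent, so *irpY* is not transcribed.
So IrpY is not produced.
Citrulline is present, so YilF is active.
With repressor TemH bound, *quvF* is not transcribed.
→ *quvF* is OFF in B.

neither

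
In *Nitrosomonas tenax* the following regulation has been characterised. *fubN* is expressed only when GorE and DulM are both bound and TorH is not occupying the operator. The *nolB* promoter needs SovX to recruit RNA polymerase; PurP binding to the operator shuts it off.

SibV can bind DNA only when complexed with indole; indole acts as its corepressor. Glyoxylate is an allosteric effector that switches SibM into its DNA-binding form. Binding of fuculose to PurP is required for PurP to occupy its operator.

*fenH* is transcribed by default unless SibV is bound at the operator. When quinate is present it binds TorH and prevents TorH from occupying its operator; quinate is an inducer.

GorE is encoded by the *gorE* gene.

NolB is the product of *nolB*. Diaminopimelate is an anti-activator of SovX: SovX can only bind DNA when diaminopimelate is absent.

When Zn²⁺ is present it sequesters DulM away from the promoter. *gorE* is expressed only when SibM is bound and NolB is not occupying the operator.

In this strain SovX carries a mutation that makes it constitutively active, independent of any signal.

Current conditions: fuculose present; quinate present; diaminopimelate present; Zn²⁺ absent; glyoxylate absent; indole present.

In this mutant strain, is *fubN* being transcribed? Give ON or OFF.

Fuculose is present, so PurP is active.
SovX is constitutively active in this strain.
With repressor PurP bound, *nolB* is not transcribed.
So NolB is not produced.
Glyoxylate is absent, so SibM is inactive.
Required activator SibM is absent, so *gorE* is not transcribed.
So GorE is not produced.
Zn²⁺ is absent, so DulM is active.
Quinate is present, so TorH is inactive.
Required activator GorE is absent, so *fubN* is not transcribed.

OFF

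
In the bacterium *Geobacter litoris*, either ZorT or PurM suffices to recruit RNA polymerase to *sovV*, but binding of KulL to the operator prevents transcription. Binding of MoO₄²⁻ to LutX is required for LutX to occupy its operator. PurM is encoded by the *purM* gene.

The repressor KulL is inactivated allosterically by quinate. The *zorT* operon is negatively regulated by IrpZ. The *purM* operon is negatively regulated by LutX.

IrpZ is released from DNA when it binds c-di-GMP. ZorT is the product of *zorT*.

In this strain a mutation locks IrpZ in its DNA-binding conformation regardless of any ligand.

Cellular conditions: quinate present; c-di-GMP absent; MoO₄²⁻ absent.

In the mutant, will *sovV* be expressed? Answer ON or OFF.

ON

IrpZ is constitutively active in this strain.
With repressor IrpZ bound, *zorT* is not transcribed.
So ZorT is not produced.
MoO₄²⁻ is absent, so LutX is inactive.
With no repressor bound, *purM* is transcribed.
So PurM is produced and active.
Quinate is present, so KulL is inactive.
Activator PurM is present, so *sovV* is transcribed.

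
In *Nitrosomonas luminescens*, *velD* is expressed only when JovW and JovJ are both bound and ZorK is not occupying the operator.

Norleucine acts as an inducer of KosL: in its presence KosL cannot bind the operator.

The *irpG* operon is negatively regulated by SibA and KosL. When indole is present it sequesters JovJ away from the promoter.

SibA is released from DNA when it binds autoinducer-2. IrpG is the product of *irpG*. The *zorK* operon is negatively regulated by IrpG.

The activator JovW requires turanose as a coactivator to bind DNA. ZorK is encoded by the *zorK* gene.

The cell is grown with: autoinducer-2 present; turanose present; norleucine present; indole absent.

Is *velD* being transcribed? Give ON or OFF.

ON

Turanose is present, so JovW is active.
Indole is absent, so JovJ is active.
Autoinducer-2 is present, so SibA is inactive.
Norleucine is present, so KosL is inactive.
With no repressor bound, *irpG* is transcribed.
So IrpG is produced and active.
With repressor IrpG bound, *zorK* is not transcribed.
So ZorK is not produced.
No repressor is bound and JovW and JovJ are active, so *velD* is transcribed.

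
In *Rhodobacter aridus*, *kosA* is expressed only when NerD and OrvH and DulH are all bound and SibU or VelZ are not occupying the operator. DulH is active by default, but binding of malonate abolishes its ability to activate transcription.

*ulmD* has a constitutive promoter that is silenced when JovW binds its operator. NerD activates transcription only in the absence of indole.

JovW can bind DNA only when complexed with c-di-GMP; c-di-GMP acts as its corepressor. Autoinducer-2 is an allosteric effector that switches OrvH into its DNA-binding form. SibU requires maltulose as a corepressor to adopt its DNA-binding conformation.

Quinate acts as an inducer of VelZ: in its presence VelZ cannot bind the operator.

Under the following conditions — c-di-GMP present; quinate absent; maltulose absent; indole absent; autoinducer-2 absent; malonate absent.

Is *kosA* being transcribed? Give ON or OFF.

OFF

Maltulose is absent, so SibU is inactive.
Indole is absent, so NerD is active.
Autoinducer-2 is absent, so OrvH is inactive.
Malonate is absent, so DulH is active.
Quinate is absent, so VelZ is active.
With repressor VelZ bound, *kosA* is not transcribed.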